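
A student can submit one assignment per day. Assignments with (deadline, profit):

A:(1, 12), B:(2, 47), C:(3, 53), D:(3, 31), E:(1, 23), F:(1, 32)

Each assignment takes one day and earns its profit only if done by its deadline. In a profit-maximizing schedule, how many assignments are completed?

Sort by profit descending; place each in the latest free slot ≤ its deadline.
Profit order: C=53 B=47 F=32 D=31 E=23 A=12
Assign: C→slot 3, B→slot 2, F→slot 1, D skipped, E skipped, A skipped.
Slots: [1:F] [2:B] [3:C]
3 of 6 scheduled.

3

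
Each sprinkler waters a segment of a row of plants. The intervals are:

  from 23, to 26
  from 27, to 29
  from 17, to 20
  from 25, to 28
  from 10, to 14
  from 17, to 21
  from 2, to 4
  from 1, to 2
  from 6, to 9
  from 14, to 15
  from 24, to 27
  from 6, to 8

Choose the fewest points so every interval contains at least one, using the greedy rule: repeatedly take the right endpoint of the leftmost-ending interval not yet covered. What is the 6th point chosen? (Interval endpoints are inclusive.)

By right end: [1,2]  [2,4]  [6,8]  [6,9]  [10,14]  [14,15]  [17,20]  [17,21]  [23,26]  [24,27]  [25,28]  [27,29]
[1,2] uncovered → point at 2; [6,8] uncovered → point at 8; [10,14] uncovered → point at 14; [17,20] uncovered → point at 20; [23,26] uncovered → point at 26; [27,29] uncovered → point at 29.
Points: 2, 8, 14, 20, 26, 29 (6 total).

29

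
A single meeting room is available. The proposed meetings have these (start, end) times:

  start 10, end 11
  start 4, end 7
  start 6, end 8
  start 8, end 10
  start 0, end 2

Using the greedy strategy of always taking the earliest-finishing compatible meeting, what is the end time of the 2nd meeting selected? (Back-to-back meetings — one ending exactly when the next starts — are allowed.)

By end time: (0,2), (4,7), (6,8), (8,10), (10,11).
Pick (0,2); next start ≥ 2 → (4,7); next start ≥ 7 → (8,10); next start ≥ 10 → (10,11).
Selected: (0,2) (4,7) (8,10) (10,11)

7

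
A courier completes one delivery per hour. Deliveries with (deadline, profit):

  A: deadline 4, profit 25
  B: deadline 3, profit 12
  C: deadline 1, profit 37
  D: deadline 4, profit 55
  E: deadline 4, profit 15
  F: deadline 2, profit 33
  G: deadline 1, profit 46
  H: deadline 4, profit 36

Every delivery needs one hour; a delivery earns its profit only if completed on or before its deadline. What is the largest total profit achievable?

By profit: D(d4,55), G(d1,46), C(d1,37), H(d4,36), F(d2,33), A(d4,25), E(d4,15), B(d3,12)
D→slot 4; G→slot 1; C skipped; H→slot 3; F→slot 2; A skipped; E skipped; B skipped.
Profit = 46 + 33 + 36 + 55 = 170

170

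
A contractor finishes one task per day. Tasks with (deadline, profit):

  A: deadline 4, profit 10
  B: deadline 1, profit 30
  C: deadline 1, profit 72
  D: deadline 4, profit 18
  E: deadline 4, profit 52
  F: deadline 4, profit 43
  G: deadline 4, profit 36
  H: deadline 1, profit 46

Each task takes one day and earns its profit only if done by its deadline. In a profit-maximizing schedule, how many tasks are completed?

4

Sort by profit descending; place each in the latest free slot ≤ its deadline.
Profit order: C=72 E=52 H=46 F=43 G=36 B=30 D=18 A=10
Assign: C→slot 1, E→slot 4, H skipped, F→slot 3, G→slot 2, B skipped, D skipped, A skipped.
Slots: [1:C] [2:G] [3:F] [4:E]
4 of 8 scheduled.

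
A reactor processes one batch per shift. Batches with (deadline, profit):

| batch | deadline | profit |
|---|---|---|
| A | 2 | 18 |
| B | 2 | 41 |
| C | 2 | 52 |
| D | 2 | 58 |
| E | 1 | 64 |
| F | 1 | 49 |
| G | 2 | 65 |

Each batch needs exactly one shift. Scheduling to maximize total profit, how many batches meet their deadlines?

2

Profit order: G=65 E=64 D=58 C=52 F=49 B=41 A=18
Assign: G→slot 2, E→slot 1, D skipped, C skipped, F skipped, B skipped, A skipped.
Slots: [1:E] [2:G]
2 of 7 scheduled.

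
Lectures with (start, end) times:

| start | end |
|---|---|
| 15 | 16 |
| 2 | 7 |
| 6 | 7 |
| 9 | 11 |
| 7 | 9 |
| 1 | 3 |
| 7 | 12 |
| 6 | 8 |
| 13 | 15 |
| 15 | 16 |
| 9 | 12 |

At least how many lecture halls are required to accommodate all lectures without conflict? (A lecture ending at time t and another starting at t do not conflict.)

3

The answer is the maximum number of intervals overlapping at any instant.
Events (time:±→running): 1:+→1 2:+→2 3:-→1 6:+→2 6:+→3 … peak 3.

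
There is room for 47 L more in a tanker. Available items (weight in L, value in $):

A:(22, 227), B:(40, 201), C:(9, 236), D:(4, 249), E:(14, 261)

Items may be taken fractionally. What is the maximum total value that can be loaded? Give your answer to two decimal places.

952.36

Order: D (249/4=62.25) > C (236/9=26.22) > E (261/14=18.64) > A (227/22=10.32) > B (201/40=5.03)
Fill: take D (4 @ 249) → take C (9 @ 236) → take E (14 @ 261) → take 20/22 of A → 206.36; 47/47 used.
Total value = 952.36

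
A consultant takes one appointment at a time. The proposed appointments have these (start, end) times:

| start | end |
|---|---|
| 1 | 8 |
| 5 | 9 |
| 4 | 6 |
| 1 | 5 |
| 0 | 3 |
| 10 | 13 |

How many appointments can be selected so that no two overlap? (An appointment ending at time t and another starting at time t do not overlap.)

3

Order by finish time; keep every interval that doesn't clash with the previous kept one.
By end time: (0,3), (1,5), (4,6), (1,8), (5,9), (10,13).
Pick (0,3); next start ≥ 3 → (4,6); next start ≥ 6 → (10,13).
Selected 3 appointments.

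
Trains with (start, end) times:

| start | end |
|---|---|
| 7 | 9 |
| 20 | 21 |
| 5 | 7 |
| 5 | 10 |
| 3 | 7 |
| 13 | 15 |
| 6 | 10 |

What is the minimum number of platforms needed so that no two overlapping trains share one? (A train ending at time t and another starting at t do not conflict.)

The answer is the maximum number of intervals overlapping at any instant.
Events (time:±→running): 3:+→1 5:+→2 5:+→3 6:+→4 … peak 4.

4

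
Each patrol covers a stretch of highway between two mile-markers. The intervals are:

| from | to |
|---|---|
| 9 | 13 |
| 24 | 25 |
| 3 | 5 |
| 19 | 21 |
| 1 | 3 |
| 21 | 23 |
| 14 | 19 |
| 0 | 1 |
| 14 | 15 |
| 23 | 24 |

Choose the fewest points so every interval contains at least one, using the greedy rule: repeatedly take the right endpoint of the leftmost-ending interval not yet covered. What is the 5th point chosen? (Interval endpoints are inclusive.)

21

Sorted: [0,1] [1,3] [3,5] [9,13] [14,15] [14,19] [19,21] [21,23] [23,24] [24,25]
{[0,1],[1,3]} hit by 1; {[3,5]} hit by 5; {[9,13]} hit by 13; {[14,15],[14,19]} hit by 15; {[19,21],[21,23]} hit by 21; {[23,24],[24,25]} hit by 24.
Points: 1, 5, 13, 15, 21, 24 (6 total).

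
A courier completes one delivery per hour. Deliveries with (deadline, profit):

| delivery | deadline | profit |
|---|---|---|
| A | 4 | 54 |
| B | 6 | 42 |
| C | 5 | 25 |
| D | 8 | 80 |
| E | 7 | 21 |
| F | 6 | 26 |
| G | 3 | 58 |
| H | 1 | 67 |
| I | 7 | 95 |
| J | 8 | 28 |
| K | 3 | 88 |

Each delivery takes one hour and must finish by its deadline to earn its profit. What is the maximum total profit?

Profit order: I=95 K=88 D=80 H=67 G=58 A=54 B=42 J=28 F=26 C=25 E=21
Assign: I→slot 7, K→slot 3, D→slot 8, H→slot 1, G→slot 2, A→slot 4, B→slot 6, J→slot 5, F skipped, C skipped, E skipped.
Slots: [1:H] [2:G] [3:K] [4:A] [5:J] [6:B] [7:I] [8:D]
Profit = 67 + 58 + 88 + 54 + 28 + 42 + 95 + 80 = 512

512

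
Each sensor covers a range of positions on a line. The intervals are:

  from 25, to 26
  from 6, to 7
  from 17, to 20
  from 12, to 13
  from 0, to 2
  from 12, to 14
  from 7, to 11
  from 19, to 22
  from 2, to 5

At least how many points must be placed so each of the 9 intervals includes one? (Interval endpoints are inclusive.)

5

Sort by right endpoint; whenever an interval is uncovered, place a point at its right end.
By right end: [0,2]  [2,5]  [6,7]  [7,11]  [12,13]  [12,14]  [17,20]  [19,22]  [25,26]
[0,2] uncovered → point at 2; [6,7] uncovered → point at 7; [12,13] uncovered → point at 13; [17,20] uncovered → point at 20; [25,26] uncovered → point at 26.
Points: 2, 7, 13, 20, 26 (5 total).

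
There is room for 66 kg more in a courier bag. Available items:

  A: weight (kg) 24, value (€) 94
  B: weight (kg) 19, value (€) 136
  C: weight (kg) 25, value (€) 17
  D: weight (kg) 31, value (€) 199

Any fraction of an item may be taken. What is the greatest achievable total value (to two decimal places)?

397.67

Order: B (136/19=7.16) > D (199/31=6.42) > A (94/24=3.92) > C (17/25=0.68)
Fill: take B (19 @ 136) → take D (31 @ 199) → take 16/24 of A → 62.67; 66/66 used.
Total value = 397.67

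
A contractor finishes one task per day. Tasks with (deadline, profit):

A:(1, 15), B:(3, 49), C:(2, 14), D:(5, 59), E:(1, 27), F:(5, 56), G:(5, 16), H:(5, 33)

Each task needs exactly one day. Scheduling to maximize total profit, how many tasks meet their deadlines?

Take jobs in profit order; each goes to the latest open slot no later than its deadline.
By profit: D(d5,59), F(d5,56), B(d3,49), H(d5,33), E(d1,27), G(d5,16), A(d1,15), C(d2,14)
D→slot 5; F→slot 4; B→slot 3; H→slot 2; E→slot 1; G skipped; A skipped; C skipped.
5 of 8 scheduled.

5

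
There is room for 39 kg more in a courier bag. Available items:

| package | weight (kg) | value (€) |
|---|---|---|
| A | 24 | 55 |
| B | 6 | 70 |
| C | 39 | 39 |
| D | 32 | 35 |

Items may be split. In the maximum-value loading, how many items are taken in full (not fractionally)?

Greedy by value/weight ratio, highest first.
Ratios (sorted): B 11.67, A 2.29, D 1.09, C 1.00
take B (6 @ 70); take A (24 @ 55); take 9/32 of D → 9.84. Capacity used 39/39.
2 item(s) taken whole; one partial (take 9/32 of D).

2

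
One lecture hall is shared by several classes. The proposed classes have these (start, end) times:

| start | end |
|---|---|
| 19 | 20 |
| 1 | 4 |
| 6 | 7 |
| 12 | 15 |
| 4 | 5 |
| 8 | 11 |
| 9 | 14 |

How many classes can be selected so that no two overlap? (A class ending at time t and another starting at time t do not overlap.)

Sort by end time and greedily take each interval whose start is ≥ the last chosen end.
By end time: (1,4), (4,5), (6,7), (8,11), (9,14), (12,15), (19,20).
Pick (1,4); next start ≥ 4 → (4,5); next start ≥ 5 → (6,7); next start ≥ 7 → (8,11); next start ≥ 11 → (12,15); next start ≥ 15 → (19,20).
Selected 6 classes.

6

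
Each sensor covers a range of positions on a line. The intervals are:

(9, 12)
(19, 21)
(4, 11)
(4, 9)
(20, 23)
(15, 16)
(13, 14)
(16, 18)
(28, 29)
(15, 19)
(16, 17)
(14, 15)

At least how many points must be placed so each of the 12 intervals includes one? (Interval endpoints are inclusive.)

5

Process intervals by earliest right end; each time one isn't hit yet, stab at its right endpoint.
Sorted: [4,9] [4,11] [9,12] [13,14] [14,15] [15,16] [16,17] [16,18] [15,19] [19,21] [20,23] [28,29]
{[4,9],[4,11],[9,12]} hit by 9; {[13,14],[14,15]} hit by 14; {[15,16],[16,17],[16,18],[15,19]} hit by 16; {[19,21],[20,23]} hit by 21; {[28,29]} hit by 29.
Points: 9, 14, 16, 21, 29 (5 total).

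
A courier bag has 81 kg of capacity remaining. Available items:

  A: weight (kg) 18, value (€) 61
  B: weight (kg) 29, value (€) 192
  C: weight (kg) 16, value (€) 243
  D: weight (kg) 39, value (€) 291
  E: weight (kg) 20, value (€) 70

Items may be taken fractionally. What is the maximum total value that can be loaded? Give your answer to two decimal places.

706.14

Greedy by value/weight ratio, highest first.
Order: C (243/16=15.19) > D (291/39=7.46) > B (192/29=6.62) > E (70/20=3.50) > A (61/18=3.39)
Fill: take C (16 @ 243) → take D (39 @ 291) → take 26/29 of B → 172.14; 81/81 used.
Total value = 706.14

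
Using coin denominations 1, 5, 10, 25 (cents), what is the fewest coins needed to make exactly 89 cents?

8

Greedy: take as many of the largest coin as possible, then repeat with the remainder.
89 − 3×25→14 − 1×10→4 − 4×1→0
Total coins = 3 + 1 + 4 = 8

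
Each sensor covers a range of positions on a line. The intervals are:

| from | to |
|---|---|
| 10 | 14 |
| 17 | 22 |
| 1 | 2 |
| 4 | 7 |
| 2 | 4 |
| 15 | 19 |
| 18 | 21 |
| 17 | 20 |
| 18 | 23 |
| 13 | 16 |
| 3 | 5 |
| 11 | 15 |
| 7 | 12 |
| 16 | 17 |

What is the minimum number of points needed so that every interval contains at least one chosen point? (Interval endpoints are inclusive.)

5

Sorted: [1,2] [2,4] [3,5] [4,7] [7,12] [10,14] [11,15] [13,16] [16,17] [15,19] [17,20] [18,21] [17,22] [18,23]
{[1,2],[2,4]} hit by 2; {[3,5],[4,7]} hit by 5; {[7,12],[10,14],[11,15]} hit by 12; {[13,16],[16,17],[15,19]} hit by 16; {[17,20],[18,21],[17,22],[18,23]} hit by 20.
Points: 2, 5, 12, 16, 20 (5 total).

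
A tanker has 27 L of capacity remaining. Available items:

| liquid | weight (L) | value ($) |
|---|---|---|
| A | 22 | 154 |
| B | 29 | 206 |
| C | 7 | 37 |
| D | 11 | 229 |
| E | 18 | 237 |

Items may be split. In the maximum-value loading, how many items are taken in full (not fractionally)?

1

Greedy by value/weight ratio, highest first.
Order: D (229/11=20.82) > E (237/18=13.17) > B (206/29=7.10) > A (154/22=7.00) > C (37/7=5.29)
Fill: take D (11 @ 229) → take 16/18 of E → 210.67; 27/27 used.
1 item(s) taken whole; one partial (take 16/18 of E).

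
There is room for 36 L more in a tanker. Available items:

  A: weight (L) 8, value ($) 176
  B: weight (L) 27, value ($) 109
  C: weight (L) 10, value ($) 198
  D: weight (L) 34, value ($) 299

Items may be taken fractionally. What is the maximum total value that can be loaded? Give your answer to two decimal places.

Sort by value per unit weight and fill in that order.
Ratios (sorted): A 22.00, C 19.80, D 8.79, B 4.04
take A (8 @ 176); take C (10 @ 198); take 18/34 of D → 158.29. Capacity used 36/36.
Total value = 532.29

532.29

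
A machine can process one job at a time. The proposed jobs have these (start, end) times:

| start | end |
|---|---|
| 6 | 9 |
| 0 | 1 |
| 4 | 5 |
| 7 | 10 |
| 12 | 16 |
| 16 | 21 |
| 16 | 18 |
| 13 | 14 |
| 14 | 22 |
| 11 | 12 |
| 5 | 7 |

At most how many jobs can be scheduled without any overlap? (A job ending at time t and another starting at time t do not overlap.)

Greedy by earliest finish: after sorting by end time, pick each interval compatible with the last pick.
Sorted by end: (0,1)  (4,5)  (5,7)  (6,9)  (7,10)  (11,12)  (13,14)  (12,16)  (16,18)  (16,21)  (14,22)
take (0,1); take (4,5); take (5,7); take (7,10); take (11,12); take (13,14); skip (12,16); take (16,18); skip (14,22).
Selected 7 jobs.

7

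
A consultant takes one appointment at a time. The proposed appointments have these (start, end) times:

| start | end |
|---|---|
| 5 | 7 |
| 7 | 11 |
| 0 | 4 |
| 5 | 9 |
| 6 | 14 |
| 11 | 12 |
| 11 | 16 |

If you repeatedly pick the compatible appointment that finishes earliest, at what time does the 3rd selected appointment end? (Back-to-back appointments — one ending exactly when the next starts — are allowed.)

11

Sort by end time and greedily take each interval whose start is ≥ the last chosen end.
Sorted by end: (0,4)  (5,7)  (5,9)  (7,11)  (11,12)  (6,14)  (11,16)
take (0,4); take (5,7); take (7,11); take (11,12); skip (6,14).
Selected: (0,4) (5,7) (7,11) (11,12)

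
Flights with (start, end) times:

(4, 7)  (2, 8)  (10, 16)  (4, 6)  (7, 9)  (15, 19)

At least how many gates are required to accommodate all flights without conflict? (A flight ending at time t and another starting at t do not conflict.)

3

starts: [2, 4, 4, 7, 10, 15]
ends:   [6, 7, 8, 9, 16, 19]
s2→1 s4→2 s4→3  — peak 3.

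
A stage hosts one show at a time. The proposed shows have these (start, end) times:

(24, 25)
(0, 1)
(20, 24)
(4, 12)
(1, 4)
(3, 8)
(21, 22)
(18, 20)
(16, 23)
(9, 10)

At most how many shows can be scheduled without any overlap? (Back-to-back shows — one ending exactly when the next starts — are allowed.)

Sort by end time and greedily take each interval whose start is ≥ the last chosen end.
Sorted by end: (0,1)  (1,4)  (3,8)  (9,10)  (4,12)  (18,20)  (21,22)  (16,23)  (20,24)  (24,25)
take (0,1); take (1,4); take (9,10); take (18,20); take (21,22); take (24,25).
Selected 6 shows.

6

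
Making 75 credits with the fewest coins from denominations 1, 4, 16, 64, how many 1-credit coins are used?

3

Use the largest denomination that fits, subtract, and repeat.
75 = 1×64 + 2×4 + 3×1
Count of 1: 3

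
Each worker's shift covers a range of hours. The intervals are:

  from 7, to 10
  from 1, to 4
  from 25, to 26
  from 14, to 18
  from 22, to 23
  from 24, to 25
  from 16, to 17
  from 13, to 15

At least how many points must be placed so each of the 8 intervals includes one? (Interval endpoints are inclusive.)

6

By right end: [1,4]  [7,10]  [13,15]  [16,17]  [14,18]  [22,23]  [24,25]  [25,26]
[1,4] uncovered → point at 4; [7,10] uncovered → point at 10; [13,15] uncovered → point at 15; [16,17] uncovered → point at 17; [22,23] uncovered → point at 23; [24,25] uncovered → point at 25.
Points: 4, 10, 15, 17, 23, 25 (6 total).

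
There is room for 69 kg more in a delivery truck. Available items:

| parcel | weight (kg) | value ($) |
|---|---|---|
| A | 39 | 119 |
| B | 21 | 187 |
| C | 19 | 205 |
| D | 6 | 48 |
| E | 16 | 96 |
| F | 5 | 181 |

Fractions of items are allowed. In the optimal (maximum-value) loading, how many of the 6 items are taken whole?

5

Sort by value per unit weight and fill in that order.
Ratios (sorted): F 36.20, C 10.79, B 8.90, D 8.00, E 6.00, A 3.05
take F (5 @ 181); take C (19 @ 205); take B (21 @ 187); take D (6 @ 48); take E (16 @ 96); take 2/39 of A → 6.10. Capacity used 69/69.
5 item(s) taken whole; one partial (take 2/39 of A).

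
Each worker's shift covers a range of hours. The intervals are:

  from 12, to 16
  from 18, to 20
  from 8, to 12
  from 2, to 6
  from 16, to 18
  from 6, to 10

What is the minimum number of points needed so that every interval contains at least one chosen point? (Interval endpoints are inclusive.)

Sort by right endpoint; whenever an interval is uncovered, place a point at its right end.
By right end: [2,6]  [6,10]  [8,12]  [12,16]  [16,18]  [18,20]
[2,6] uncovered → point at 6; [8,12] uncovered → point at 12; [16,18] uncovered → point at 18.
Points: 6, 12, 18 (3 total).

3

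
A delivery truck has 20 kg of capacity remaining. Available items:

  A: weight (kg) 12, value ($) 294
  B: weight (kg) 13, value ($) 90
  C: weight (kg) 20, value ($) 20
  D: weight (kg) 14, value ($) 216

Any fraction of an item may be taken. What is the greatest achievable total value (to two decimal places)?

417.43

Order: A (294/12=24.50) > D (216/14=15.43) > B (90/13=6.92) > C (20/20=1.00)
Fill: take A (12 @ 294) → take 8/14 of D → 123.43; 20/20 used.
Total value = 417.43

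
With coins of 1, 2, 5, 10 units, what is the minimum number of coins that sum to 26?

26 = 2×10 + 1×5 + 1×1
Total coins = 2 + 1 + 1 = 4

4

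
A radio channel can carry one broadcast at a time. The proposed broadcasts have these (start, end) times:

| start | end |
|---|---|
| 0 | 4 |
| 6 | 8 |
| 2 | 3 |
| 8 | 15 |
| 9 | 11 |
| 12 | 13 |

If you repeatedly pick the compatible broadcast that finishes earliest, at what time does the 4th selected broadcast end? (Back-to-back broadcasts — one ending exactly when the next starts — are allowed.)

13

By end time: (2,3), (0,4), (6,8), (9,11), (12,13), (8,15).
Pick (2,3); next start ≥ 3 → (6,8); next start ≥ 8 → (9,11); next start ≥ 11 → (12,13).
Selected: (2,3) (6,8) (9,11) (12,13)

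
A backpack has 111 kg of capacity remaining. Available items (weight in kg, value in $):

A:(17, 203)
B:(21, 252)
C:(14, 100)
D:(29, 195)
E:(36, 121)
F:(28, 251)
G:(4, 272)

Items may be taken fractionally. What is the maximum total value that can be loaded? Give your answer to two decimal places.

1259.55

Greedy by value/weight ratio, highest first.
Order: G (272/4=68.00) > B (252/21=12.00) > A (203/17=11.94) > F (251/28=8.96) > C (100/14=7.14) > D (195/29=6.72) > E (121/36=3.36)
Fill: take G (4 @ 272) → take B (21 @ 252) → take A (17 @ 203) → take F (28 @ 251) → take C (14 @ 100) → take 27/29 of D → 181.55; 111/111 used.
Total value = 1259.55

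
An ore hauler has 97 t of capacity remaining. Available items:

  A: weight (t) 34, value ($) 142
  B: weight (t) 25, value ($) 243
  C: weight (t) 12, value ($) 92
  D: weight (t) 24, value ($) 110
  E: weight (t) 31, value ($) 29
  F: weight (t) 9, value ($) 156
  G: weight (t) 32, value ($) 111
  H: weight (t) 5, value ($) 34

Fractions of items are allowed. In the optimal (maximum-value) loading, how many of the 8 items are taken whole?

5

Sort by value per unit weight and fill in that order.
Ratios (sorted): F 17.33, B 9.72, C 7.67, H 6.80, D 4.58, A 4.18, G 3.47, E 0.94
take F (9 @ 156); take B (25 @ 243); take C (12 @ 92); take H (5 @ 34); take D (24 @ 110); take 22/34 of A → 91.88. Capacity used 97/97.
5 item(s) taken whole; one partial (take 22/34 of A).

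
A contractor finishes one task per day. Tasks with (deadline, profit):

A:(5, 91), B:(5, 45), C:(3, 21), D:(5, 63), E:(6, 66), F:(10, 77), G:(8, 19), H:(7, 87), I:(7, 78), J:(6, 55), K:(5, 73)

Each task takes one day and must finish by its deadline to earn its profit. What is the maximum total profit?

609

By profit: A(d5,91), H(d7,87), I(d7,78), F(d10,77), K(d5,73), E(d6,66), D(d5,63), J(d6,55), B(d5,45), C(d3,21), G(d8,19)
A→slot 5; H→slot 7; I→slot 6; F→slot 10; K→slot 4; E→slot 3; D→slot 2; J→slot 1; B skipped; C skipped; G→slot 8.
Profit = 55 + 63 + 66 + 73 + 91 + 78 + 87 + 19 + 77 = 609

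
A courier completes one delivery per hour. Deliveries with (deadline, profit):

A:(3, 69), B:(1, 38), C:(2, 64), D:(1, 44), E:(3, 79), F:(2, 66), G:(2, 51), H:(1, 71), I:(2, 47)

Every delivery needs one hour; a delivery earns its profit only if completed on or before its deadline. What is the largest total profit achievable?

219

Sort by profit descending; place each in the latest free slot ≤ its deadline.
Profit order: E=79 H=71 A=69 F=66 C=64 G=51 I=47 D=44 B=38
Assign: E→slot 3, H→slot 1, A→slot 2, F skipped, C skipped, G skipped, I skipped, D skipped, B skipped.
Slots: [1:H] [2:A] [3:E]
Profit = 71 + 69 + 79 = 219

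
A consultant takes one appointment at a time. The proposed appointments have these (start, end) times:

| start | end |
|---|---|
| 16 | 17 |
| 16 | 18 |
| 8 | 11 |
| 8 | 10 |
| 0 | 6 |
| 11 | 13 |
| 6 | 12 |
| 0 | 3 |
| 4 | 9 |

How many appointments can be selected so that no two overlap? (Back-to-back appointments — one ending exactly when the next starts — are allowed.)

4

Sort by end time and greedily take each interval whose start is ≥ the last chosen end.
Sorted by end: (0,3)  (0,6)  (4,9)  (8,10)  (8,11)  (6,12)  (11,13)  (16,17)  (16,18)
take (0,3); skip (0,6); take (4,9); skip (8,11); skip (6,12); take (11,13); take (16,17).
Selected 4 appointments.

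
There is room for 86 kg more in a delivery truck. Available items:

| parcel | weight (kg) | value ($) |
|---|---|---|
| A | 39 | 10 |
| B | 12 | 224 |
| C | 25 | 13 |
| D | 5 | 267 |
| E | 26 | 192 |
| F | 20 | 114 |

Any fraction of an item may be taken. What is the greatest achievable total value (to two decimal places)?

Ratios (sorted): D 53.40, B 18.67, E 7.38, F 5.70, C 0.52, A 0.26
take D (5 @ 267); take B (12 @ 224); take E (26 @ 192); take F (20 @ 114); take 23/25 of C → 11.96. Capacity used 86/86.
Total value = 808.96

808.96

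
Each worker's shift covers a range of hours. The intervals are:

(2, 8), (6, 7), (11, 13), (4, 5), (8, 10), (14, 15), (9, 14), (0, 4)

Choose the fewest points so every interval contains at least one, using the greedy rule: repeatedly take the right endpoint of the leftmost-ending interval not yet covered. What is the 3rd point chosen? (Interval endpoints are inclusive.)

10

Process intervals by earliest right end; each time one isn't hit yet, stab at its right endpoint.
By right end: [0,4]  [4,5]  [6,7]  [2,8]  [8,10]  [11,13]  [9,14]  [14,15]
[0,4] uncovered → point at 4; [6,7] uncovered → point at 7; [8,10] uncovered → point at 10; [11,13] uncovered → point at 13; [14,15] uncovered → point at 15.
Points: 4, 7, 10, 13, 15 (5 total).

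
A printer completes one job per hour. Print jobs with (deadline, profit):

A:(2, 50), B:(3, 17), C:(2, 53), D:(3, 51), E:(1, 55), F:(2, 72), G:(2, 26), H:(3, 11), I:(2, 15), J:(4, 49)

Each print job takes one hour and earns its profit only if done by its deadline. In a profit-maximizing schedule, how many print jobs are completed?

4

By profit: F(d2,72), E(d1,55), C(d2,53), D(d3,51), A(d2,50), J(d4,49), G(d2,26), B(d3,17), I(d2,15), H(d3,11)
F→slot 2; E→slot 1; C skipped; D→slot 3; A skipped; J→slot 4; G skipped; B skipped; I skipped; H skipped.
4 of 10 scheduled.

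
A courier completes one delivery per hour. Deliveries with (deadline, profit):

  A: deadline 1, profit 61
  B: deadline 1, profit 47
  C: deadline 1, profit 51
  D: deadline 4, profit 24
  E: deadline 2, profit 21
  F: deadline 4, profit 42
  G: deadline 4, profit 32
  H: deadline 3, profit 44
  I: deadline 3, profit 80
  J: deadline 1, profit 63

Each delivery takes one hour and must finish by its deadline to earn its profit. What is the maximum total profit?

Sort by profit descending; place each in the latest free slot ≤ its deadline.
Profit order: I=80 J=63 A=61 C=51 B=47 H=44 F=42 G=32 D=24 E=21
Assign: I→slot 3, J→slot 1, A skipped, C skipped, B skipped, H→slot 2, F→slot 4, G skipped, D skipped, E skipped.
Slots: [1:J] [2:H] [3:I] [4:F]
Profit = 63 + 44 + 80 + 42 = 229

229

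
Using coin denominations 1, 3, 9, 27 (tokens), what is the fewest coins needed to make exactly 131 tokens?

9

Greedy: take as many of the largest coin as possible, then repeat with the remainder.
131 = 4×27 + 2×9 + 1×3 + 2×1
Total coins = 4 + 2 + 1 + 2 = 9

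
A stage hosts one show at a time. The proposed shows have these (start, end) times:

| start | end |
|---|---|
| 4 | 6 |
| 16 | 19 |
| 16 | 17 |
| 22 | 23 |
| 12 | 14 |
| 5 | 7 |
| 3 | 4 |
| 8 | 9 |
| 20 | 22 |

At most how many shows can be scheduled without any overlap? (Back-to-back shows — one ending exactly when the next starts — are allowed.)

7

Sort by end time and greedily take each interval whose start is ≥ the last chosen end.
Sorted by end: (3,4)  (4,6)  (5,7)  (8,9)  (12,14)  (16,17)  (16,19)  (20,22)  (22,23)
take (3,4); take (4,6); skip (5,7); take (8,9); take (12,14); take (16,17); skip (16,19); take (20,22); take (22,23).
Selected 7 shows.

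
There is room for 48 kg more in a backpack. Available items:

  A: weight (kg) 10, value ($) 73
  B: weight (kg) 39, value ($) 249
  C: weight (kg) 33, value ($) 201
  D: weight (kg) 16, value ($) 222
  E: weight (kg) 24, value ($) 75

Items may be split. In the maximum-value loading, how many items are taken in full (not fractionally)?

2

Order: D (222/16=13.88) > A (73/10=7.30) > B (249/39=6.38) > C (201/33=6.09) > E (75/24=3.12)
Fill: take D (16 @ 222) → take A (10 @ 73) → take 22/39 of B → 140.46; 48/48 used.
2 item(s) taken whole; one partial (take 22/39 of B).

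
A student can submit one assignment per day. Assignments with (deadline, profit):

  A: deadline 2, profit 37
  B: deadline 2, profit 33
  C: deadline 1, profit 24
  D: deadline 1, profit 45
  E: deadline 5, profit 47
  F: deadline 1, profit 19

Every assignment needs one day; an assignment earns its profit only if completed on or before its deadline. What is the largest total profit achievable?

129

Take jobs in profit order; each goes to the latest open slot no later than its deadline.
By profit: E(d5,47), D(d1,45), A(d2,37), B(d2,33), C(d1,24), F(d1,19)
E→slot 5; D→slot 1; A→slot 2; B skipped; C skipped; F skipped.
Profit = 45 + 37 + 47 = 129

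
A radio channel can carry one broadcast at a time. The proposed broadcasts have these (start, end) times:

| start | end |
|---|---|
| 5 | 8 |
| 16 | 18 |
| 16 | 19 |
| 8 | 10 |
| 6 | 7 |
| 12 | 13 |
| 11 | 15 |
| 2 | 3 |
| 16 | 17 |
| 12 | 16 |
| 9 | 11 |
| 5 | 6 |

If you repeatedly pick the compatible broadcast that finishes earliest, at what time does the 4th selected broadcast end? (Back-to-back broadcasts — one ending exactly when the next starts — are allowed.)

10

Sorted by end: (2,3)  (5,6)  (6,7)  (5,8)  (8,10)  (9,11)  (12,13)  (11,15)  (12,16)  (16,17)  (16,18)  (16,19)
take (2,3); take (5,6); take (6,7); skip (5,8); take (8,10); skip (9,11); take (12,13); skip (12,16); take (16,17); skip (16,19).
Selected: (2,3) (5,6) (6,7) (8,10) (12,13) (16,17)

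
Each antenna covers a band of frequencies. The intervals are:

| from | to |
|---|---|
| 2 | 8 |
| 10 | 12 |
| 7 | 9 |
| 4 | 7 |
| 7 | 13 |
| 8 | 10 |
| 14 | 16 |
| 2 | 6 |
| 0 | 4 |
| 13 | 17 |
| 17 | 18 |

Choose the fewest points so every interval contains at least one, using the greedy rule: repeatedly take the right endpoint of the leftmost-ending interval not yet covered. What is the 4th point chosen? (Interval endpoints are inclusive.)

By right end: [0,4]  [2,6]  [4,7]  [2,8]  [7,9]  [8,10]  [10,12]  [7,13]  [14,16]  [13,17]  [17,18]
[0,4] uncovered → point at 4; [7,9] uncovered → point at 9; [10,12] uncovered → point at 12; [14,16] uncovered → point at 16; [17,18] uncovered → point at 18.
Points: 4, 9, 12, 16, 18 (5 total).

16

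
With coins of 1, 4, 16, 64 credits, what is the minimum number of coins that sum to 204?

204 = 3×64 + 3×4
Total coins = 3 + 3 = 6

6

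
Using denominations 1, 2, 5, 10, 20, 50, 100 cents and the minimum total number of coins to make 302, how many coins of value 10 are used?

0

302 − 3×100→2 − 1×2→0
Count of 10: 0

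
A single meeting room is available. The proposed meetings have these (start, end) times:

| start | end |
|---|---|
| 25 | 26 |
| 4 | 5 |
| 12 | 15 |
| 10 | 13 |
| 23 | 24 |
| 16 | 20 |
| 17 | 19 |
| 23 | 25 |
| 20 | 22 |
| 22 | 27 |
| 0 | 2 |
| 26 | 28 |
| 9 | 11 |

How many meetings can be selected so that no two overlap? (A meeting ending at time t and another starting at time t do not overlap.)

9

By end time: (0,2), (4,5), (9,11), (10,13), (12,15), (17,19), (16,20), (20,22), (23,24), (23,25), (25,26), (22,27), (26,28).
Pick (0,2); next start ≥ 2 → (4,5); next start ≥ 5 → (9,11); next start ≥ 11 → (12,15); next start ≥ 15 → (17,19); next start ≥ 19 → (20,22); next start ≥ 22 → (23,24); next start ≥ 24 → (25,26); next start ≥ 26 → (26,28).
Selected 9 meetings.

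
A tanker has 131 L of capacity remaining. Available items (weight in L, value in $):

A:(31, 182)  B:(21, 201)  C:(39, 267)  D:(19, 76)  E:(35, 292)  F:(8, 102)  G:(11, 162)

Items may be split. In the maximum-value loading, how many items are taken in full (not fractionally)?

5

Sort by value per unit weight and fill in that order.
Order: G (162/11=14.73) > F (102/8=12.75) > B (201/21=9.57) > E (292/35=8.34) > C (267/39=6.85) > A (182/31=5.87) > D (76/19=4.00)
Fill: take G (11 @ 162) → take F (8 @ 102) → take B (21 @ 201) → take E (35 @ 292) → take C (39 @ 267) → take 17/31 of A → 99.81; 131/131 used.
5 item(s) taken whole; one partial (take 17/31 of A).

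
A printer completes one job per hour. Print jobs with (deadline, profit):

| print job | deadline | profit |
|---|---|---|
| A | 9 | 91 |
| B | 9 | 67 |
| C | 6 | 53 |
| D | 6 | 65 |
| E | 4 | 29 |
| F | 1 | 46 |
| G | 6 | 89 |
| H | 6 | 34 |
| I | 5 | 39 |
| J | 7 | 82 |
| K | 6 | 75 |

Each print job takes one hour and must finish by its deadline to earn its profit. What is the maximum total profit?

607

Sort by profit descending; place each in the latest free slot ≤ its deadline.
By profit: A(d9,91), G(d6,89), J(d7,82), K(d6,75), B(d9,67), D(d6,65), C(d6,53), F(d1,46), I(d5,39), H(d6,34), E(d4,29)
A→slot 9; G→slot 6; J→slot 7; K→slot 5; B→slot 8; D→slot 4; C→slot 3; F→slot 1; I→slot 2; H skipped; E skipped.
Profit = 46 + 39 + 53 + 65 + 75 + 89 + 82 + 67 + 91 = 607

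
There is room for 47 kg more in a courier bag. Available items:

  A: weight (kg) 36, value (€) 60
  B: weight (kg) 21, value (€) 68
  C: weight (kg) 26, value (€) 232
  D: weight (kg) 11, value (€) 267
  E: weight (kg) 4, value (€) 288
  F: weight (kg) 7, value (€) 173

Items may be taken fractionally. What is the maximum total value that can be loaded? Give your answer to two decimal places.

Ratios (sorted): E 72.00, F 24.71, D 24.27, C 8.92, B 3.24, A 1.67
take E (4 @ 288); take F (7 @ 173); take D (11 @ 267); take 25/26 of C → 223.08. Capacity used 47/47.
Total value = 951.08

951.08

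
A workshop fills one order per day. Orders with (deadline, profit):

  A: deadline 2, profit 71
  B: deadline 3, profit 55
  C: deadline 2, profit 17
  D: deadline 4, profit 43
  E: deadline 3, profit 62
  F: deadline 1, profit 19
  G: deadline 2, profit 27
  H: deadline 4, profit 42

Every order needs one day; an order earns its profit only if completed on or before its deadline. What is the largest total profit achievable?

231

By profit: A(d2,71), E(d3,62), B(d3,55), D(d4,43), H(d4,42), G(d2,27), F(d1,19), C(d2,17)
A→slot 2; E→slot 3; B→slot 1; D→slot 4; H skipped; G skipped; F skipped; C skipped.
Profit = 55 + 71 + 62 + 43 = 231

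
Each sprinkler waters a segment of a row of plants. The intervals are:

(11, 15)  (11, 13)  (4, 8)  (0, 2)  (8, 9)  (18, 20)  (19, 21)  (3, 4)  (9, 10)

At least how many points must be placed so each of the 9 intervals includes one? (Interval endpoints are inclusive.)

5

By right end: [0,2]  [3,4]  [4,8]  [8,9]  [9,10]  [11,13]  [11,15]  [18,20]  [19,21]
[0,2] uncovered → point at 2; [3,4] uncovered → point at 4; [8,9] uncovered → point at 9; [11,13] uncovered → point at 13; [18,20] uncovered → point at 20.
Points: 2, 4, 9, 13, 20 (5 total).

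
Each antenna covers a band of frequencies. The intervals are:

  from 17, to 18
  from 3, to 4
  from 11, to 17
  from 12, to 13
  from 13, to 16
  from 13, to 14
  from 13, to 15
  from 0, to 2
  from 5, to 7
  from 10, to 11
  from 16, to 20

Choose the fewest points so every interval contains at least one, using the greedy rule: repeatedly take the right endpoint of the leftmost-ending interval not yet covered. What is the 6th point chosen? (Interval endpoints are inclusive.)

Process intervals by earliest right end; each time one isn't hit yet, stab at its right endpoint.
By right end: [0,2]  [3,4]  [5,7]  [10,11]  [12,13]  [13,14]  [13,15]  [13,16]  [11,17]  [17,18]  [16,20]
[0,2] uncovered → point at 2; [3,4] uncovered → point at 4; [5,7] uncovered → point at 7; [10,11] uncovered → point at 11; [12,13] uncovered → point at 13; [17,18] uncovered → point at 18.
Points: 2, 4, 7, 11, 13, 18 (6 total).

18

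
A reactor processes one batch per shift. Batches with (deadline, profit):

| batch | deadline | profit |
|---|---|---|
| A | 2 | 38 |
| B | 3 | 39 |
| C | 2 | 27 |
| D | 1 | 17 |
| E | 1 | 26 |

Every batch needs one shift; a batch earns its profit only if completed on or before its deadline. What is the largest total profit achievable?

104

Sort by profit descending; place each in the latest free slot ≤ its deadline.
By profit: B(d3,39), A(d2,38), C(d2,27), E(d1,26), D(d1,17)
B→slot 3; A→slot 2; C→slot 1; E skipped; D skipped.
Profit = 27 + 38 + 39 = 104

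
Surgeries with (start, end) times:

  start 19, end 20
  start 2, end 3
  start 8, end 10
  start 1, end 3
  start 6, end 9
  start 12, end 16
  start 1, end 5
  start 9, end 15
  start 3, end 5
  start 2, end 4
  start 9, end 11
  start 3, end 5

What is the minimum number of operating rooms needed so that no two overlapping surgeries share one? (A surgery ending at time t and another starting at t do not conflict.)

4

Events (time:±→running): 1:+→1 1:+→2 2:+→3 2:+→4 … peak 4.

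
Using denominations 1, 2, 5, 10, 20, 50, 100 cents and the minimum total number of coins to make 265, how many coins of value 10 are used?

1

265 − 2×100→65 − 1×50→15 − 1×10→5 − 1×5→0
Count of 10: 1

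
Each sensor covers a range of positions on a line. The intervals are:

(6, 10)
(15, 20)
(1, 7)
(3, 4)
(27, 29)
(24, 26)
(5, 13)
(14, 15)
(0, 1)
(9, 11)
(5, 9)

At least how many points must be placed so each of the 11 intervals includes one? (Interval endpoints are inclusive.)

6

Sort by right endpoint; whenever an interval is uncovered, place a point at its right end.
By right end: [0,1]  [3,4]  [1,7]  [5,9]  [6,10]  [9,11]  [5,13]  [14,15]  [15,20]  [24,26]  [27,29]
[0,1] uncovered → point at 1; [3,4] uncovered → point at 4; [5,9] uncovered → point at 9; [14,15] uncovered → point at 15; [24,26] uncovered → point at 26; [27,29] uncovered → point at 29.
Points: 1, 4, 9, 15, 26, 29 (6 total).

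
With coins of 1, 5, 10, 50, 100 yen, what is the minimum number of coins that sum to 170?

4

Greedy: take as many of the largest coin as possible, then repeat with the remainder.
170 − 1×100→70 − 1×50→20 − 2×10→0
Total coins = 1 + 1 + 2 = 4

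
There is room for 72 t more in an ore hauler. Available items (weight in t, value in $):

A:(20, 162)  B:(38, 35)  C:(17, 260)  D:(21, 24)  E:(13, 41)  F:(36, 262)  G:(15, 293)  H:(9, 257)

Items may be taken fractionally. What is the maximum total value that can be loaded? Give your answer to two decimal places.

1052.06

Greedy by value/weight ratio, highest first.
Ratios (sorted): H 28.56, G 19.53, C 15.29, A 8.10, F 7.28, E 3.15, D 1.14, B 0.92
take H (9 @ 257); take G (15 @ 293); take C (17 @ 260); take A (20 @ 162); take 11/36 of F → 80.06. Capacity used 72/72.
Total value = 1052.06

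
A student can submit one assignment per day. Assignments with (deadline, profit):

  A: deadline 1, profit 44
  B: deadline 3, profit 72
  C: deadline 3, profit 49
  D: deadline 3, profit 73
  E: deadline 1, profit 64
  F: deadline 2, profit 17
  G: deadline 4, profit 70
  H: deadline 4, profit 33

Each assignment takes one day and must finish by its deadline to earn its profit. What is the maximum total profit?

279

Take jobs in profit order; each goes to the latest open slot no later than its deadline.
Profit order: D=73 B=72 G=70 E=64 C=49 A=44 H=33 F=17
Assign: D→slot 3, B→slot 2, G→slot 4, E→slot 1, C skipped, A skipped, H skipped, F skipped.
Slots: [1:E] [2:B] [3:D] [4:G]
Profit = 64 + 72 + 73 + 70 = 279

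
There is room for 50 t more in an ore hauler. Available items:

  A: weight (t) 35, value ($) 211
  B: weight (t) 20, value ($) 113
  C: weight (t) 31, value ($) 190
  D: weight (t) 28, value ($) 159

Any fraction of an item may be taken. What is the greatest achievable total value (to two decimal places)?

304.54

Greedy by value/weight ratio, highest first.
Order: C (190/31=6.13) > A (211/35=6.03) > D (159/28=5.68) > B (113/20=5.65)
Fill: take C (31 @ 190) → take 19/35 of A → 114.54; 50/50 used.
Total value = 304.54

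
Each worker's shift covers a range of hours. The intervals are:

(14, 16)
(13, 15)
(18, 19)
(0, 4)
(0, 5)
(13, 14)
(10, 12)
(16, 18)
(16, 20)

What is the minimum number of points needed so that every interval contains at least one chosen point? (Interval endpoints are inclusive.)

4

Sorted: [0,4] [0,5] [10,12] [13,14] [13,15] [14,16] [16,18] [18,19] [16,20]
{[0,4],[0,5]} hit by 4; {[10,12]} hit by 12; {[13,14],[13,15],[14,16]} hit by 14; {[16,18],[18,19],[16,20]} hit by 18.
Points: 4, 12, 14, 18 (4 total).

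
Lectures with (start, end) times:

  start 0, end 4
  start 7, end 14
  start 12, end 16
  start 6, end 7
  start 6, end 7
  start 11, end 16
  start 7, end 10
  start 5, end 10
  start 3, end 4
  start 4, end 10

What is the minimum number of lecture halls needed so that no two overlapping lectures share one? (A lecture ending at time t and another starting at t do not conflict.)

4

starts: [0, 3, 4, 5, 6, 6, 7, 7, 11, 12]
ends:   [4, 4, 7, 7, 10, 10, 10, 14, 16, 16]
s0→1 s3→2 e4→1 e4→0 s4→1 s5→2 s6→3 s6→4  — peak 4.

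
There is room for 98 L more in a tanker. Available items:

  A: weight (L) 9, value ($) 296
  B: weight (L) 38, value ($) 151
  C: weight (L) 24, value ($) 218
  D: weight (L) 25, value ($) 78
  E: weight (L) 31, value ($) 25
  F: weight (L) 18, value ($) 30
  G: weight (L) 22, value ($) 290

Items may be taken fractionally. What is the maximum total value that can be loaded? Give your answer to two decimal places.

Sort by value per unit weight and fill in that order.
Ratios (sorted): A 32.89, G 13.18, C 9.08, B 3.97, D 3.12, F 1.67, E 0.81
take A (9 @ 296); take G (22 @ 290); take C (24 @ 218); take B (38 @ 151); take 5/25 of D → 15.60. Capacity used 98/98.
Total value = 970.60

970.60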